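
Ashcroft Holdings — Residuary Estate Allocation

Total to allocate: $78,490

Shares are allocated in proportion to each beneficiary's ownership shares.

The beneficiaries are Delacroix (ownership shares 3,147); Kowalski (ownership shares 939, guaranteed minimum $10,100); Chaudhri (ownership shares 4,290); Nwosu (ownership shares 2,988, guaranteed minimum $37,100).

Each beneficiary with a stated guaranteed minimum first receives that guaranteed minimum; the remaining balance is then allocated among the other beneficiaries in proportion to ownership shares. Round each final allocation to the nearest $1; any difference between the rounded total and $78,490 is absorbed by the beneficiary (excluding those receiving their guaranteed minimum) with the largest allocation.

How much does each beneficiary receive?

Minimums first: Kowalski $10,100; Nwosu $37,100. Remaining pool $31,290.
Remaining pool split over remaining ownership shares 7,437: Delacroix 13,240.504 → $13,241; Chaudhri 18,049.496 → $18,049.

Delacroix: $13,241 | Kowalski: $10,100 | Chaudhri: $18,049 | Nwosu: $37,100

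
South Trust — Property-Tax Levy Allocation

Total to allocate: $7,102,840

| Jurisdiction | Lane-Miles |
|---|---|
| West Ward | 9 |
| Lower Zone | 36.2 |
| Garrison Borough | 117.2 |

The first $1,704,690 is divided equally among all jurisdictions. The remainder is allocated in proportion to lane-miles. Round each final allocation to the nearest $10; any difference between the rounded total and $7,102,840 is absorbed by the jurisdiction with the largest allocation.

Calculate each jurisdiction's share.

Equal tier: $1,704,690 ÷ 3 = $568,230 apiece.
Remainder $5,398,150 by lane-miles (total 162.4): West Ward 299,158.56 → $299,160; Lower Zone 1,203,282.20 → $1,203,280; Garrison Borough 3,895,709.24 → $3,895,710.
Totals: West Ward $568,230 + $299,160 = $867,390; Lower Zone $568,230 + $1,203,280 = $1,771,510; Garrison Borough $568,230 + $3,895,710 = $4,463,940.

West Ward: $867,390; Lower Zone: $1,771,510; Garrison Borough: $4,463,940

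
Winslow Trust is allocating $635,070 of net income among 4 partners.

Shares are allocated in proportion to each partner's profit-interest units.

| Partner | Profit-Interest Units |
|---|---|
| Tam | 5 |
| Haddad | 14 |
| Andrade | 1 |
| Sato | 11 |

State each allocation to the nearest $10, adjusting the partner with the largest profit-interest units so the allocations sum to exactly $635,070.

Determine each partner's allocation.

Tam: $102,430 | Haddad: $286,800 | Andrade: $20,490 | Sato: $225,350

Sum of profit-interest units: 31.
Proportional shares: Tam 5/31 × $635,070 = 102,430.65; Haddad 14/31 × $635,070 = 286,805.81; Andrade 1/31 × $635,070 = 20,486.13; Sato 11/31 × $635,070 = 225,347.42.
At nearest $10: Tam $102,430; Haddad $286,810; Andrade $20,490; Sato $225,350. Sum = $635,080.
Difference $635,070 − $635,080 = −$10 applied to largest profit-interest units (Haddad): Haddad becomes $286,800.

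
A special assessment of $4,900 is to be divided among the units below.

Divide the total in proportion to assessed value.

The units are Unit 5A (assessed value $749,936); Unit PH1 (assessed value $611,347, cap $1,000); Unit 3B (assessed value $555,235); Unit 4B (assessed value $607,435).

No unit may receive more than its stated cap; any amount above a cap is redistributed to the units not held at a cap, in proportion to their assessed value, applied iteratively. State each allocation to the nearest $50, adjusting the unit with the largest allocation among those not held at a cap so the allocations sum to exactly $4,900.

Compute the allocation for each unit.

Unit 5A: $1,500; Unit PH1: $1,000; Unit 3B: $1,150; Unit 4B: $1,250

Sum of assessed value: 2,523,953.
Pro-rata shares before constraints: Unit 5A 1,455.93; Unit PH1 1,186.87; Unit 3B 1,077.93; Unit 4B 1,179.27.
Held at cap: Unit PH1 ($1,000); balance $3,900 reallocated over remaining assessed value 1,912,606.
Shares after redistribution: Unit 5A 1,529.20 → $1,550; Unit 3B 1,132.18 → $1,150; Unit 4B 1,238.62 → $1,250.
Rounding difference −$50 applied to Unit 5A → $1,500.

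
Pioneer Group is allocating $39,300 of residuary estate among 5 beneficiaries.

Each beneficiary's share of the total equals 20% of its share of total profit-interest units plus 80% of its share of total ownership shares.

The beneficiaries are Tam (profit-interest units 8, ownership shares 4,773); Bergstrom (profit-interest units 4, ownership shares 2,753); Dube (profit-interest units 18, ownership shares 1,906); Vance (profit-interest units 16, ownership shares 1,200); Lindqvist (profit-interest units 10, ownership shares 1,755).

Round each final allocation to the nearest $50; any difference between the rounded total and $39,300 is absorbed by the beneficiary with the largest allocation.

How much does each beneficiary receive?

Profit-interest units total 56; ownership shares total 12,387.
Composite weights (20% profit-interest units + 80% ownership shares): Tam 0.3368; Bergstrom 0.1921; Dube 0.1874; Vance 0.1346; Lindqvist 0.1491.
Unrounded shares: Tam 13,237.42; Bergstrom 7,548.94; Dube 7,364.13; Vance 5,291.49; Lindqvist 5,858.02.
Rounded to nearest $50: Tam $13,250; Bergstrom $7,550; Dube $7,350; Vance $5,300; Lindqvist $5,850. Sum = $39,300.
Sum already equals the total — no adjustment.

Tam: $13,250 | Bergstrom: $7,550 | Dube: $7,350 | Vance: $5,300 | Lindqvist: $5,850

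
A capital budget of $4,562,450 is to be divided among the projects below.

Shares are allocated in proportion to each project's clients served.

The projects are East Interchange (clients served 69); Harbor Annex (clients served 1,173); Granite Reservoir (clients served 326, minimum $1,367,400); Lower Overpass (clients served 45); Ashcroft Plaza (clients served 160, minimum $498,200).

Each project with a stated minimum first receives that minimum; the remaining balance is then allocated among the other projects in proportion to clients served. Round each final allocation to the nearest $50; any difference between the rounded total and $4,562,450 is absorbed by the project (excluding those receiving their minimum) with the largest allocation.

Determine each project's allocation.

Minimums first: Granite Reservoir $1,367,400; Ashcroft Plaza $498,200. Remaining pool $2,696,850.
Remaining pool split over remaining clients served 1,287: East Interchange 144,586.36 → $144,600; Harbor Annex 2,457,968.18 → $2,457,950; Lower Overpass 94,295.45 → $94,300.

East Interchange: $144,600 | Harbor Annex: $2,457,950 | Granite Reservoir: $1,367,400 | Lower Overpass: $94,300 | Ashcroft Plaza: $498,200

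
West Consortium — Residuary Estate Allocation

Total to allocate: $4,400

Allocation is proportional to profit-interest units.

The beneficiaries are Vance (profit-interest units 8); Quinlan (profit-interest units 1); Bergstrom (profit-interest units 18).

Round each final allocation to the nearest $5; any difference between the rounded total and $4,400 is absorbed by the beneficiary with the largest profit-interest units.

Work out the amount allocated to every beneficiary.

Profit-interest units total: 27.
Unrounded shares: Vance 8/27 × $4,400 = 1,303.70; Quinlan 1/27 × $4,400 = 162.96; Bergstrom 18/27 × $4,400 = 2,933.33.
Rounded to nearest $5: Vance $1,305; Quinlan $165; Bergstrom $2,935. Sum = $4,405.
Difference $4,400 − $4,405 = −$5 applied to largest profit-interest units (Bergstrom): Bergstrom becomes $2,930.

Vance: $1,305 | Quinlan: $165 | Bergstrom: $2,930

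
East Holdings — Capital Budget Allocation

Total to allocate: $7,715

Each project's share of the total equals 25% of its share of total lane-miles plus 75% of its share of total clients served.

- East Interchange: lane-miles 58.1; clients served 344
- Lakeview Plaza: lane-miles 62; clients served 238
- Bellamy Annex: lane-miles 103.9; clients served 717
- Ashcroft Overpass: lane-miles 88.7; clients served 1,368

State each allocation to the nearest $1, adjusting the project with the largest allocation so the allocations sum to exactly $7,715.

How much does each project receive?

Totals — lane-miles 312.7, clients served 2,667.
Composite weights (25% lane-miles + 75% clients served): East Interchange 0.1432; Lakeview Plaza 0.1165; Bellamy Annex 0.2847; Ashcroft Overpass 0.4556.
Pro-rata amounts: East Interchange 1,104.70; Lakeview Plaza 898.78; Bellamy Annex 2,196.44; Ashcroft Overpass 3,515.08.
Rounded to nearest $1: East Interchange $1,105; Lakeview Plaza $899; Bellamy Annex $2,196; Ashcroft Overpass $3,515. Sum = $7,715.
No rounding difference to absorb.

East Interchange: $1,105; Lakeview Plaza: $899; Bellamy Annex: $2,196; Ashcroft Overpass: $3,515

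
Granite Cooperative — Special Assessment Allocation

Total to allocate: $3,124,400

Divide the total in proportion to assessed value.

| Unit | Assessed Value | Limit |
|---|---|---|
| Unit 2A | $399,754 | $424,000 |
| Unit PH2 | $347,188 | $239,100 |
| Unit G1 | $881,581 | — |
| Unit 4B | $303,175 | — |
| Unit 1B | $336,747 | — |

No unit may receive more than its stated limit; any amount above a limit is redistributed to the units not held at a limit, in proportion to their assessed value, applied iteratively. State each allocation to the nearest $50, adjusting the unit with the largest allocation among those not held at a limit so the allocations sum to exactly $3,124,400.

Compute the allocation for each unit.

Unit 2A: $424,000 · Unit PH2: $239,100 · Unit G1: $1,426,100 · Unit 4B: $490,450 · Unit 1B: $544,750

Sum of assessed value: 2,268,445.
Proportional shares (ignoring caps): Unit 2A 550,593.64; Unit PH2 478,192.85; Unit G1 1,214,228.99; Unit 4B 417,572.38; Unit 1B 463,812.14.
Capped: Unit 2A ($424,000), Unit PH2 ($239,100); balance $2,461,300 reallocated over remaining assessed value 1,521,503.
Shares after redistribution: Unit G1 1,426,113.07 → $1,426,100; Unit 4B 490,439.14 → $490,450; Unit 1B 544,747.79 → $544,750.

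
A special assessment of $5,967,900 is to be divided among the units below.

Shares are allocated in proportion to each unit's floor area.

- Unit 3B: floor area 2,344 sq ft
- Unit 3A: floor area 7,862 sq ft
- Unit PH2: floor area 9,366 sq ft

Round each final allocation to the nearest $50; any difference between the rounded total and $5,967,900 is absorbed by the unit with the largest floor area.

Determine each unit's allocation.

Combined floor area = 19,572.
Proportional shares: Unit 3B 2,344/19,572 × $5,967,900 = 714,733.17; Unit 3A 7,862/19,572 × $5,967,900 = 2,397,283.35; Unit PH2 9,366/19,572 × $5,967,900 = 2,855,883.48.
At nearest $50: Unit 3B $714,750; Unit 3A $2,397,300; Unit PH2 $2,855,900. Sum = $5,967,950.
Difference $5,967,900 − $5,967,950 = −$50 applied to largest floor area (Unit PH2): Unit PH2 becomes $2,855,850.

Unit 3B: $714,750 · Unit 3A: $2,397,300 · Unit PH2: $2,855,850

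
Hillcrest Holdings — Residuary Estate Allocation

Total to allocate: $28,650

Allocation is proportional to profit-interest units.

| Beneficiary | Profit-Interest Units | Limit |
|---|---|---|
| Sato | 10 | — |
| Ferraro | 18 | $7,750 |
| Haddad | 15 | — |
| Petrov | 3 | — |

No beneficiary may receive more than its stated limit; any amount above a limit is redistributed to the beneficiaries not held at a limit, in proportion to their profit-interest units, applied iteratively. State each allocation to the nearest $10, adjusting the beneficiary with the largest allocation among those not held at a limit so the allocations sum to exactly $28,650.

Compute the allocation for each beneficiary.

Sato: $7,460 · Ferraro: $7,750 · Haddad: $11,200 · Petrov: $2,240

Sum of profit-interest units: 46.
Unconstrained shares: Sato 6,228.26; Ferraro 11,210.87; Haddad 9,342.39; Petrov 1,868.48.
Held at cap: Ferraro ($7,750); remaining pool $20,900 reallocated over remaining profit-interest units 28.
Shares after redistribution: Sato 7,464.29 → $7,460; Haddad 11,196.43 → $11,200; Petrov 2,239.29 → $2,240.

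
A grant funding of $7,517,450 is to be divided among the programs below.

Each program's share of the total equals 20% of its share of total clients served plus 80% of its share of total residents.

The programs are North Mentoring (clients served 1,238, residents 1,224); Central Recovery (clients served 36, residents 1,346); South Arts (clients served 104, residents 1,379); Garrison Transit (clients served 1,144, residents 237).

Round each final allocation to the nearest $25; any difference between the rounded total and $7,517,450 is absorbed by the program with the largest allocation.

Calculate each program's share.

Clients served total 2,522; residents total 4,186.
Combined weights (20% clients served + 80% residents): North Mentoring 0.3321; Central Recovery 0.2601; South Arts 0.2718; Garrison Transit 0.1360.
Raw shares: North Mentoring 2,496,535.00; Central Recovery 1,955,238.31; South Arts 2,043,187.08; Garrison Transit 1,022,489.62.
At nearest $25: North Mentoring $2,496,525; Central Recovery $1,955,250; South Arts $2,043,175; Garrison Transit $1,022,500. Sum = $7,517,450.
Sum already equals the total — no adjustment.

North Mentoring: $2,496,525 · Central Recovery: $1,955,250 · South Arts: $2,043,175 · Garrison Transit: $1,022,500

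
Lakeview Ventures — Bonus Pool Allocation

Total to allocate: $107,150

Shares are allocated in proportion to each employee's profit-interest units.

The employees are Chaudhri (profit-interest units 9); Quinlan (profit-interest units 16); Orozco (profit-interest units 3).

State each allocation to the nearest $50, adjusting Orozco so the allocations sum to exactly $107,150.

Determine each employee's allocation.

Chaudhri: $34,450; Quinlan: $61,250; Orozco: $11,450

Total profit-interest units = 28.
Pro-rata amounts: Chaudhri 9/28 × $107,150 = 34,441.07; Quinlan 16/28 × $107,150 = 61,228.57; Orozco 3/28 × $107,150 = 11,480.36.
Rounded to nearest $50: Chaudhri $34,450; Quinlan $61,250; Orozco $11,500. Sum = $107,200.
Difference $107,150 − $107,200 = −$50 applied to Orozco: Orozco becomes $11,450.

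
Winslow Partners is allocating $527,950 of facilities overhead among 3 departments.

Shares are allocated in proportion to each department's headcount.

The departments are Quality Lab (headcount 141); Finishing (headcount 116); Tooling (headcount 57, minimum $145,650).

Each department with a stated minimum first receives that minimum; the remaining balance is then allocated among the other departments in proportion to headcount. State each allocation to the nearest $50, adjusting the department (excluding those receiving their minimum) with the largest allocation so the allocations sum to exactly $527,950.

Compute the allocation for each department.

Quality Lab: $209,750 · Finishing: $172,550 · Tooling: $145,650

Fund the minimums — Tooling $145,650. Residual $382,300.
Residual split over remaining headcount 257: Quality Lab 209,744.36 → $209,750; Finishing 172,555.64 → $172,550.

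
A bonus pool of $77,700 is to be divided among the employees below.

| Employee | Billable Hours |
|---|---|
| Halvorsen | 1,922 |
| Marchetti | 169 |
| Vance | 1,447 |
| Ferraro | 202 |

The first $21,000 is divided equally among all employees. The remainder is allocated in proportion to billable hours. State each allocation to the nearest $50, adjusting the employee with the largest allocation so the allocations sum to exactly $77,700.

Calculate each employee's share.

Equal tier: $21,000 ÷ 4 = $5,250 apiece.
Remainder $56,700 by billable hours (total 3,740): Halvorsen 29,138.34 → $29,150; Marchetti 2,562.11 → $2,550; Vance 21,937.14 → $21,950; Ferraro 3,062.41 → $3,050.
Totals: Halvorsen $5,250 + $29,150 = $34,400; Marchetti $5,250 + $2,550 = $7,800; Vance $5,250 + $21,950 = $27,200; Ferraro $5,250 + $3,050 = $8,300.

Halvorsen: $34,400; Marchetti: $7,800; Vance: $27,200; Ferraro: $8,300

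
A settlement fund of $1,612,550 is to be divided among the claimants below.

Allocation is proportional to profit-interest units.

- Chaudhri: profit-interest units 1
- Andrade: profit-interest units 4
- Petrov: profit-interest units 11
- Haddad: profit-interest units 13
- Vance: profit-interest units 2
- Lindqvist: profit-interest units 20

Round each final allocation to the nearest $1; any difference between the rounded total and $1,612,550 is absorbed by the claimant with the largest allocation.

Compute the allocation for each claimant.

Total profit-interest units = 51.
Proportional shares: Chaudhri 1/51 × $1,612,550 = 31,618.63; Andrade 4/51 × $1,612,550 = 126,474.51; Petrov 11/51 × $1,612,550 = 347,804.90; Haddad 13/51 × $1,612,550 = 411,042.16; Vance 2/51 × $1,612,550 = 63,237.25; Lindqvist 20/51 × $1,612,550 = 632,372.55.
After rounding ($1): Chaudhri $31,619; Andrade $126,475; Petrov $347,805; Haddad $411,042; Vance $63,237; Lindqvist $632,373. Sum = $1,612,551.
Difference $1,612,550 − $1,612,551 = −$1 applied to largest allocation (Lindqvist): Lindqvist becomes $632,372.

Chaudhri: $31,619 | Andrade: $126,475 | Petrov: $347,805 | Haddad: $411,042 | Vance: $63,237 | Lindqvist: $632,372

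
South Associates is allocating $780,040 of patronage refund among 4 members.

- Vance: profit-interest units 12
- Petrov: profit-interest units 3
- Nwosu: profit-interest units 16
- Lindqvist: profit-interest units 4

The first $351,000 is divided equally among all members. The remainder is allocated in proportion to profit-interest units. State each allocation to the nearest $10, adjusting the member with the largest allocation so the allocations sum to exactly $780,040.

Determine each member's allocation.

Vance: $234,850 · Petrov: $124,520 · Nwosu: $283,890 · Lindqvist: $136,780

Equal tier: $351,000 ÷ 4 = $87,750 apiece.
Remainder $429,040 by profit-interest units (total 35): Vance 147,099.43 → $147,100; Petrov 36,774.86 → $36,770; Nwosu 196,132.57 → $196,130; Lindqvist 49,033.14 → $49,030.
Rounding difference +$10 on remainder applied to Nwosu.
Totals: Vance $87,750 + $147,100 = $234,850; Petrov $87,750 + $36,770 = $124,520; Nwosu $87,750 + $196,140 = $283,890; Lindqvist $87,750 + $49,030 = $136,780.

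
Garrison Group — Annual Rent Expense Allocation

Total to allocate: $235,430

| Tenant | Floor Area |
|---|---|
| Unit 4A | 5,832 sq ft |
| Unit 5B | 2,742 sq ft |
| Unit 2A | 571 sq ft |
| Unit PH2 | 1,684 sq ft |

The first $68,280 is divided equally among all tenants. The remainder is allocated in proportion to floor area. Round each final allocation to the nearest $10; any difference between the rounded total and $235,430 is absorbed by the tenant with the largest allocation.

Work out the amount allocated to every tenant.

Unit 4A: $107,100 | Unit 5B: $59,390 | Unit 2A: $25,880 | Unit PH2: $43,060

First tranche $68,280 split equally: $17,070 each.
Remainder $167,150 by floor area (total 10,829): Unit 4A 90,019.28 → $90,020; Unit 5B 42,323.88 → $42,320; Unit 2A 8,813.62 → $8,810; Unit PH2 25,993.22 → $25,990.
Rounding difference +$10 on remainder applied to Unit 4A.
Totals: Unit 4A $17,070 + $90,030 = $107,100; Unit 5B $17,070 + $42,320 = $59,390; Unit 2A $17,070 + $8,810 = $25,880; Unit PH2 $17,070 + $25,990 = $43,060.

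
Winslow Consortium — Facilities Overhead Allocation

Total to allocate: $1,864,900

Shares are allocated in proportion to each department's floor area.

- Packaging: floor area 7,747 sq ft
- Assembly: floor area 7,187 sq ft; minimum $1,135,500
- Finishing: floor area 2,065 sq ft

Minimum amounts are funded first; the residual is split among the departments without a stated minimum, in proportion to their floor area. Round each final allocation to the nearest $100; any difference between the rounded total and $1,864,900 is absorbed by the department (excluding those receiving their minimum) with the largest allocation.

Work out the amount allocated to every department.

Packaging: $575,900; Assembly: $1,135,500; Finishing: $153,500

Guaranteed amounts: Assembly $1,135,500. Balance $729,400.
Balance split over remaining floor area 9,812: Packaging 575,892.97 → $575,900; Finishing 153,507.03 → $153,500.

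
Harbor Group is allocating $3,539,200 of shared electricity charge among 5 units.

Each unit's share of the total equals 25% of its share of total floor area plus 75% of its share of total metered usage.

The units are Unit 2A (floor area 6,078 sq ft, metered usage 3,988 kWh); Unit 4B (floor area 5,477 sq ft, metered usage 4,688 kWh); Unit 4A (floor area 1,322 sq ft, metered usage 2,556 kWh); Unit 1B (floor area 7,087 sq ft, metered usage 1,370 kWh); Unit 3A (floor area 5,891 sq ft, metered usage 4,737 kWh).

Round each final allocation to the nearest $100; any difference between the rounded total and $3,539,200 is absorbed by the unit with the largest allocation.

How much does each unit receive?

Totals — floor area 25,855, metered usage 17,339.
Combined weights (25% floor area + 75% metered usage): Unit 2A 0.2313; Unit 4B 0.2557; Unit 4A 0.1233; Unit 1B 0.1278; Unit 3A 0.2619.
Unrounded shares: Unit 2A 818,515.60; Unit 4B 905,110.30; Unit 4A 436,534.97; Unit 1B 452,259.75; Unit 3A 926,779.38.
Rounded to nearest $100: Unit 2A $818,500; Unit 4B $905,100; Unit 4A $436,500; Unit 1B $452,300; Unit 3A $926,800. Sum = $3,539,200.
Sum already equals the total — no adjustment.

Unit 2A: $818,500 · Unit 4B: $905,100 · Unit 4A: $436,500 · Unit 1B: $452,300 · Unit 3A: $926,800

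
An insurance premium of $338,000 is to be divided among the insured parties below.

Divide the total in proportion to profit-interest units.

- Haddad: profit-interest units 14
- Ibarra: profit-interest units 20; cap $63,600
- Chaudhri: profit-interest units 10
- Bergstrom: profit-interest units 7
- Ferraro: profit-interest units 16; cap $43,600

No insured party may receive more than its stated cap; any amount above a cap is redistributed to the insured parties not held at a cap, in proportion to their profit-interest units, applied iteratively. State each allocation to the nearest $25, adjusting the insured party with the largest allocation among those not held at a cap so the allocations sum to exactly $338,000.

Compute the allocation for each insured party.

Profit-interest units total: 67.
Proportional shares (ignoring caps): Haddad 70,626.87; Ibarra 100,895.52; Chaudhri 50,447.76; Bergstrom 35,313.43; Ferraro 80,716.42.
Capped: Ibarra ($63,600), Ferraro ($43,600); balance $230,800 reallocated over remaining profit-interest units 31.
Redistributed shares: Haddad 104,232.26 → $104,225; Chaudhri 74,451.61 → $74,450; Bergstrom 52,116.13 → $52,125.

Haddad: $104,225 | Ibarra: $63,600 | Chaudhri: $74,450 | Bergstrom: $52,125 | Ferraro: $43,600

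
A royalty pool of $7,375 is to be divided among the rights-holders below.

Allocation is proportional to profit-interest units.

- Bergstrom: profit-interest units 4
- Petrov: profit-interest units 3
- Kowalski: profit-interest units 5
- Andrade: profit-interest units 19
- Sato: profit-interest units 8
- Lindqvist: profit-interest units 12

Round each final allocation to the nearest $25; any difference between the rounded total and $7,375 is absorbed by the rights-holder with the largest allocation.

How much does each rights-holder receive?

Bergstrom: $575 · Petrov: $425 · Kowalski: $725 · Andrade: $2,775 · Sato: $1,150 · Lindqvist: $1,725

Sum of profit-interest units: 51.
Raw shares: Bergstrom 4/51 × $7,375 = 578.43; Petrov 3/51 × $7,375 = 433.82; Kowalski 5/51 × $7,375 = 723.04; Andrade 19/51 × $7,375 = 2,747.55; Sato 8/51 × $7,375 = 1,156.86; Lindqvist 12/51 × $7,375 = 1,735.29.
After rounding ($25): Bergstrom $575; Petrov $425; Kowalski $725; Andrade $2,750; Sato $1,150; Lindqvist $1,725. Sum = $7,350.
Difference $7,375 − $7,350 = +$25 applied to largest allocation (Andrade): Andrade becomes $2,775.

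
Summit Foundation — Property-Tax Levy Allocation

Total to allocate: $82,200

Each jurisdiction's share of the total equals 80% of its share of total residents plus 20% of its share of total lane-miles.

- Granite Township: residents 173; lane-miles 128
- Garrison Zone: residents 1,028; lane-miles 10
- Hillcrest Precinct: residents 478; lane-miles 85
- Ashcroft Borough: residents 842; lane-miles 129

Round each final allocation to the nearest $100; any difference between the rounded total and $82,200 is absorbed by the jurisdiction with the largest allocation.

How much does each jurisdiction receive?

Totals — residents 2,521, lane-miles 352.
Combined weights (80% residents + 20% lane-miles): Granite Township 0.1276; Garrison Zone 0.3319; Hillcrest Precinct 0.2000; Ashcroft Borough 0.3405.
Proportional shares: Granite Township 10,490.87; Garrison Zone 27,282.31; Hillcrest Precinct 16,438.46; Ashcroft Borough 27,988.36.
Rounded to nearest $100: Granite Township $10,500; Garrison Zone $27,300; Hillcrest Precinct $16,400; Ashcroft Borough $28,000. Sum = $82,200.
No rounding difference to absorb.

Granite Township: $10,500 | Garrison Zone: $27,300 | Hillcrest Precinct: $16,400 | Ashcroft Borough: $28,000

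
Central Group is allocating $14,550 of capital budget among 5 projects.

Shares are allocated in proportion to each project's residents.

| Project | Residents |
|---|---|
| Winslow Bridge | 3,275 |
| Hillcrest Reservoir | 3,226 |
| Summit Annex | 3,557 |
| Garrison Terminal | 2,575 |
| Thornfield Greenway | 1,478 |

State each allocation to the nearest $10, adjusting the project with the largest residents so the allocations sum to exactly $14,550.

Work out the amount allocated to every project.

Sum of residents: 14,111.
Unrounded shares: Winslow Bridge 3,275/14,111 × $14,550 = 3,376.89; Hillcrest Reservoir 3,226/14,111 × $14,550 = 3,326.36; Summit Annex 3,557/14,111 × $14,550 = 3,667.66; Garrison Terminal 2,575/14,111 × $14,550 = 2,655.11; Thornfield Greenway 1,478/14,111 × $14,550 = 1,523.98.
Rounded to nearest $10: Winslow Bridge $3,380; Hillcrest Reservoir $3,330; Summit Annex $3,670; Garrison Terminal $2,660; Thornfield Greenway $1,520. Sum = $14,560.
Difference $14,550 − $14,560 = −$10 applied to largest residents (Summit Annex): Summit Annex becomes $3,660.

Winslow Bridge: $3,380 · Hillcrest Reservoir: $3,330 · Summit Annex: $3,660 · Garrison Terminal: $2,660 · Thornfield Greenway: $1,520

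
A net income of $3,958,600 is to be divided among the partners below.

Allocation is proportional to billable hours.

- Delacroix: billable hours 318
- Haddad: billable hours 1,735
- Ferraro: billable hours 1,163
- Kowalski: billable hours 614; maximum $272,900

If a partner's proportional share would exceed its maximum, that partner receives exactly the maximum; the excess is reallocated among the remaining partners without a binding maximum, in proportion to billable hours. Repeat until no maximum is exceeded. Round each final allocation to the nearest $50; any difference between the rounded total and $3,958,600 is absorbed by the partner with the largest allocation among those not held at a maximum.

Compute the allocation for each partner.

Delacroix: $364,450; Haddad: $1,988,400; Ferraro: $1,332,850; Kowalski: $272,900

Total billable hours = 3,830.
Proportional shares (ignoring caps): Delacroix 328,677.49; Haddad 1,793,256.14; Ferraro 1,202,050.08; Kowalski 634,616.29.
Cap binds for Kowalski ($272,900); balance $3,685,700 reallocated over remaining billable hours 3,216.
Shares after redistribution: Delacroix 364,444.22 → $364,450; Haddad 1,988,398.48 → $1,988,400; Ferraro 1,332,857.31 → $1,332,850.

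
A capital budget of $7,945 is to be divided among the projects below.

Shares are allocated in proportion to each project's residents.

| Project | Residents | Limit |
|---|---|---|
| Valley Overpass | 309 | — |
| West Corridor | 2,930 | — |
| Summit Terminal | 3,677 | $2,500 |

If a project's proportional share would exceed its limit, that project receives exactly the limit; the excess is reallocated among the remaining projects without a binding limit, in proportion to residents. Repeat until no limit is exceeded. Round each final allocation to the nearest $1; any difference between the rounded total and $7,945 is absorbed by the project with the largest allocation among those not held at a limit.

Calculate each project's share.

Combined residents = 6,916.
Pro-rata shares before constraints: Valley Overpass 354.97; West Corridor 3,365.94; Summit Terminal 4,224.08.
Cap binds for Summit Terminal ($2,500); remaining pool $5,445 reallocated over remaining residents 3,239.
Redistributed shares: Valley Overpass 519.45 → $519; West Corridor 4,925.55 → $4,926.

Valley Overpass: $519; West Corridor: $4,926; Summit Terminal: $2,500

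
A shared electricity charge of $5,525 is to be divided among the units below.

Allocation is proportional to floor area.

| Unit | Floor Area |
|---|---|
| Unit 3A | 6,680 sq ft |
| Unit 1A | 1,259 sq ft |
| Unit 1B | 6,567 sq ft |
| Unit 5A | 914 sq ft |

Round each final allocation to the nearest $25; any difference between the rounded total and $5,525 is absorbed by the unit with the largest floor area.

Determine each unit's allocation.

Unit 3A: $2,400 · Unit 1A: $450 · Unit 1B: $2,350 · Unit 5A: $325

Floor area total: 6,680 + 1,259 + 6,567 + 914 = 15,420.
Raw shares: Unit 3A 2,393.45; Unit 1A 451.10; Unit 1B 2,352.96; Unit 5A 327.49.
At nearest $25: Unit 3A $2,400; Unit 1A $450; Unit 1B $2,350; Unit 5A $325. Sum = $5,525.
Rounded total matches; no reconciliation needed.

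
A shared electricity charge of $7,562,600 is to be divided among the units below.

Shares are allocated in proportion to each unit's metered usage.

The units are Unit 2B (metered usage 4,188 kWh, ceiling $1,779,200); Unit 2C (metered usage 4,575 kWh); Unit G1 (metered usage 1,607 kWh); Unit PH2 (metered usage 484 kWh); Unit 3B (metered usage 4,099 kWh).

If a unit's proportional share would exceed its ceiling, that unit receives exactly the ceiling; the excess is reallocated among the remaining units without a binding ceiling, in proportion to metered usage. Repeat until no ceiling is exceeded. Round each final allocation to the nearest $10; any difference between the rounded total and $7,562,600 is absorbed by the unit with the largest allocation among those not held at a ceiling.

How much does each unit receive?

Unit 2B: $1,779,200 | Unit 2C: $2,457,880 | Unit G1: $863,350 | Unit PH2: $260,020 | Unit 3B: $2,202,150

Sum of metered usage: 14,953.
Unconstrained shares: Unit 2B 2,118,114.68; Unit 2C 2,313,843.04; Unit G1 812,753.17; Unit PH2 244,786.89; Unit 3B 2,073,102.21.
Cap binds for Unit 2B ($1,779,200); residual $5,783,400 reallocated over remaining metered usage 10,765.
Shares after redistribution: Unit 2C 2,457,877.84 → $2,457,880; Unit G1 863,346.38 → $863,350; Unit PH2 260,024.67 → $260,020; Unit 3B 2,202,151.10 → $2,202,150.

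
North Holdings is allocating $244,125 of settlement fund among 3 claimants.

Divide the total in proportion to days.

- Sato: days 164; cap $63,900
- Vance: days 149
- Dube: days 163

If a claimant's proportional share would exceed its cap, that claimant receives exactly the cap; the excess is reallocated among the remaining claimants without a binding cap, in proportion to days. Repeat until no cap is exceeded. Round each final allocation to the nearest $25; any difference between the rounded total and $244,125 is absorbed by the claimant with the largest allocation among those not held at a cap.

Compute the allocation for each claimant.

Sato: $63,900; Vance: $86,075; Dube: $94,150

Sum of days: 476.
Pro-rata shares before constraints: Sato 84,110.29; Vance 76,417.28; Dube 83,597.43.
Held at cap: Sato ($63,900); remaining pool $180,225 reallocated over remaining days 312.
Remaining shares: Vance 86,068.99 → $86,075; Dube 94,156.01 → $94,150.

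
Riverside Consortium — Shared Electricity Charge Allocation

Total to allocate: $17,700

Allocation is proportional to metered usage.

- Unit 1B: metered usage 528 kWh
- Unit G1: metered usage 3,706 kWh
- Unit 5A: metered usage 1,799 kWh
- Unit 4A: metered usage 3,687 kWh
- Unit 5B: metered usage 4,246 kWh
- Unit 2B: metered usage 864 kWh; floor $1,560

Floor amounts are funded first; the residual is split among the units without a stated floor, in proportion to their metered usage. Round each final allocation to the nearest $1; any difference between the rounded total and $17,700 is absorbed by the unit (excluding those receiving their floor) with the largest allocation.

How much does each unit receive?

Unit 1B: $610 · Unit G1: $4,283 · Unit 5A: $2,079 · Unit 4A: $4,261 · Unit 5B: $4,907 · Unit 2B: $1,560

Fund the minimums — Unit 2B $1,560. Remaining pool $16,140.
Remaining pool split over remaining metered usage 13,966: Unit 1B 610.19 → $610; Unit G1 4,282.89 → $4,283; Unit 5A 2,079.04 → $2,079; Unit 4A 4,260.93 → $4,261; Unit 5B 4,906.95 → $4,907.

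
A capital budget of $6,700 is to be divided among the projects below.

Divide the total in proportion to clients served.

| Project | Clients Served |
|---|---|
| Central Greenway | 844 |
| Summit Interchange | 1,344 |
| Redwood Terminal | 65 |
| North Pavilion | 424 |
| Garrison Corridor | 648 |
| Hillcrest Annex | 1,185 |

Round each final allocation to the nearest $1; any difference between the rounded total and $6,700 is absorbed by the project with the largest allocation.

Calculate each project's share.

Central Greenway: $1,254 · Summit Interchange: $1,996 · Redwood Terminal: $97 · North Pavilion: $630 · Garrison Corridor: $963 · Hillcrest Annex: $1,760

Total clients served = 4,510.
Pro-rata amounts: Central Greenway 844/4,510 × $6,700 = 1,253.84; Summit Interchange 1,344/4,510 × $6,700 = 1,996.63; Redwood Terminal 65/4,510 × $6,700 = 96.56; North Pavilion 424/4,510 × $6,700 = 629.89; Garrison Corridor 648/4,510 × $6,700 = 962.66; Hillcrest Annex 1,185/4,510 × $6,700 = 1,760.42.
At nearest $1: Central Greenway $1,254; Summit Interchange $1,997; Redwood Terminal $97; North Pavilion $630; Garrison Corridor $963; Hillcrest Annex $1,760. Sum = $6,701.
Difference $6,700 − $6,701 = −$1 applied to largest allocation (Summit Interchange): Summit Interchange becomes $1,996.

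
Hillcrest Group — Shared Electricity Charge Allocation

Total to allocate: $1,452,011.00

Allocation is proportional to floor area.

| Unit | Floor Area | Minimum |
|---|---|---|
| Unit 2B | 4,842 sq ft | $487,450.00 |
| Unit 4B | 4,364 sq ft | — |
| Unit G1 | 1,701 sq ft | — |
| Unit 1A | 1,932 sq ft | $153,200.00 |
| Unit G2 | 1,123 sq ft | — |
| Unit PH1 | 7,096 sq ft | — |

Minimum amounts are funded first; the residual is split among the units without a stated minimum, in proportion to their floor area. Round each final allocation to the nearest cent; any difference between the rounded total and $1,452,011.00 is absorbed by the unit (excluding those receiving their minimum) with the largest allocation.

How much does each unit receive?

Unit 2B: $487,450.00 · Unit 4B: $247,884.30 · Unit G1: $96,620.35 · Unit 1A: $153,200.00 · Unit G2: $63,788.74 · Unit PH1: $403,067.61

Fund the minimums — Unit 2B $487,450.00; Unit 1A $153,200.00. Balance $811,361.00.
Balance split over remaining floor area 14,284: Unit 4B 247,884.3044 → $247,884.30; Unit G1 96,620.3487 → $96,620.35; Unit G2 63,788.7429 → $63,788.74; Unit PH1 403,067.6040 → $403,067.60.
Rounding difference +$0.01 applied to Unit PH1 → $403,067.61.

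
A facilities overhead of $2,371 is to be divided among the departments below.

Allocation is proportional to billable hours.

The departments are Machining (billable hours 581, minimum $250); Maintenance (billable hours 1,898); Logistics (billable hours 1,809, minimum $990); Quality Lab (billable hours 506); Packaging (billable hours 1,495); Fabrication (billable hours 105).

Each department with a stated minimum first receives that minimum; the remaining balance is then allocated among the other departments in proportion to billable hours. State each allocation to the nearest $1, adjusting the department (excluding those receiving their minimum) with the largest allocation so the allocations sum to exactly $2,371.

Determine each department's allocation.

Fund the minimums — Machining $250; Logistics $990. Remaining pool $1,131.
Remaining pool split over remaining billable hours 4,004: Maintenance 536.12 → $536; Quality Lab 142.93 → $143; Packaging 422.29 → $422; Fabrication 29.66 → $30.

Machining: $250; Maintenance: $536; Logistics: $990; Quality Lab: $143; Packaging: $422; Fabrication: $30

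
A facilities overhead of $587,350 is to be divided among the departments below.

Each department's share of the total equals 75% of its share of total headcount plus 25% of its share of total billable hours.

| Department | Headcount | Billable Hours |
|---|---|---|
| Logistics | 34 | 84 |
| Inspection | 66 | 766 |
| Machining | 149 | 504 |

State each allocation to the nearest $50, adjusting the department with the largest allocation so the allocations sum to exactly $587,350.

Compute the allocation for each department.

Headcount total 249; billable hours total 1,354.
Combined weights (75% headcount + 25% billable hours): Logistics 0.1179; Inspection 0.3402; Machining 0.5419.
Pro-rata amounts: Logistics 69,259.87; Inspection 199,832.90; Machining 318,257.23.
At nearest $50: Logistics $69,250; Inspection $199,850; Machining $318,250. Sum = $587,350.
No rounding difference to absorb.

Logistics: $69,250 | Inspection: $199,850 | Machining: $318,250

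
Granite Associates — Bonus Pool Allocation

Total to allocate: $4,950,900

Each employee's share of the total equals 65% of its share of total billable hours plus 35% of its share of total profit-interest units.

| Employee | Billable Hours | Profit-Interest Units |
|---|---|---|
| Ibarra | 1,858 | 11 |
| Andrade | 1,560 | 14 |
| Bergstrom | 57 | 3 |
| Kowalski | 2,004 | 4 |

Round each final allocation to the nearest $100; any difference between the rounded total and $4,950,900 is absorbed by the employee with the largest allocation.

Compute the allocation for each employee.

Ibarra: $1,687,000; Andrade: $1,674,400; Bergstrom: $195,900; Kowalski: $1,393,600

Billable hours total 5,479; profit-interest units total 32.
Combined weights (65% billable hours + 35% profit-interest units): Ibarra 0.3407; Andrade 0.3382; Bergstrom 0.0396; Kowalski 0.2815.
Proportional shares: Ibarra 1,686,949.54; Andrade 1,674,370.95; Bergstrom 195,930.30; Kowalski 1,393,649.21.
Rounded to nearest $100: Ibarra $1,686,900; Andrade $1,674,400; Bergstrom $195,900; Kowalski $1,393,600. Sum = $4,950,800.
Difference $4,950,900 − $4,950,800 = +$100 applied to largest allocation (Ibarra): Ibarra becomes $1,687,000.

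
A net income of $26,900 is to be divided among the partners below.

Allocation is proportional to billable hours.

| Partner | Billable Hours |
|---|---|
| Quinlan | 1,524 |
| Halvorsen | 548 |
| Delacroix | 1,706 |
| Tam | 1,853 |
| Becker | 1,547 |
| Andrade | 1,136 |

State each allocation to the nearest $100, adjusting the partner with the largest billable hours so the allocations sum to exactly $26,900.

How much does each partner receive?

Sum of billable hours: 1,524 + 548 + 1,706 + 1,853 + 1,547 + 1,136 = 8,314.
Proportional shares: Quinlan 4,930.91; Halvorsen 1,773.06; Delacroix 5,519.77; Tam 5,995.39; Becker 5,005.33; Andrade 3,675.54.
Rounded to nearest $100: Quinlan $4,900; Halvorsen $1,800; Delacroix $5,500; Tam $6,000; Becker $5,000; Andrade $3,700. Sum = $26,900.
No rounding difference to absorb.

Quinlan: $4,900 · Halvorsen: $1,800 · Delacroix: $5,500 · Tam: $6,000 · Becker: $5,000 · Andrade: $3,700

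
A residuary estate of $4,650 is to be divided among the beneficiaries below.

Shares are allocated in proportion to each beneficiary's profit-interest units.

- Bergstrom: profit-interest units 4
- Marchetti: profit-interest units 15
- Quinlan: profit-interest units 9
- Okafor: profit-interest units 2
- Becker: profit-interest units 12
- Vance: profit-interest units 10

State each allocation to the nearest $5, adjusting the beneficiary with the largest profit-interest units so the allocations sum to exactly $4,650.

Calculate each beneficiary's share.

Total profit-interest units = 52.
Raw shares: Bergstrom 4/52 × $4,650 = 357.69; Marchetti 15/52 × $4,650 = 1,341.35; Quinlan 9/52 × $4,650 = 804.81; Okafor 2/52 × $4,650 = 178.85; Becker 12/52 × $4,650 = 1,073.08; Vance 10/52 × $4,650 = 894.23.
Rounded to nearest $5: Bergstrom $360; Marchetti $1,340; Quinlan $805; Okafor $180; Becker $1,075; Vance $895. Sum = $4,655.
Difference $4,650 − $4,655 = −$5 applied to largest profit-interest units (Marchetti): Marchetti becomes $1,335.

Bergstrom: $360 | Marchetti: $1,335 | Quinlan: $805 | Okafor: $180 | Becker: $1,075 | Vance: $895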